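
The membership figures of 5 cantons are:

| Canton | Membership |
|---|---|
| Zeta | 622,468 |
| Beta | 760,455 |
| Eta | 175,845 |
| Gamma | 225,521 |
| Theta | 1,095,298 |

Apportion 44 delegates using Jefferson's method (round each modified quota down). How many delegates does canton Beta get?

12

Standard divisor 2879587/44 ≈ 65445.159; standard quotas: Zeta 9.511, Beta 11.620, Eta 2.687, Gamma 3.446, Theta 16.736.
Rounding down gives 9, 11, 2, 3, 16 = 41 seats, so the divisor must be adjusted.
With modified divisor 61500: modified quotas Zeta 10.121, Beta 12.365, Eta 2.859, Gamma 3.667, Theta 17.810.
Rounding down: Zeta 10, Beta 12, Eta 2, Gamma 3, Theta 17 (total 44).
Beta receives 12.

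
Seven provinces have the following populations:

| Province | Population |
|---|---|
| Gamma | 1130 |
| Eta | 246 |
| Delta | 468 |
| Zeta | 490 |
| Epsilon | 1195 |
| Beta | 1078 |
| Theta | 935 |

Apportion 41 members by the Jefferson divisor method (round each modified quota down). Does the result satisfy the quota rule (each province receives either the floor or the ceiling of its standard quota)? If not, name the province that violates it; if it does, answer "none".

Standard quotas: Gamma 8.360, Eta 1.820, Delta 3.462, Zeta 3.625, Epsilon 8.841, Beta 7.975, Theta 6.917.
Jefferson allocation: Gamma 9, Eta 2, Delta 3, Zeta 3, Epsilon 9, Beta 8, Theta 7.
Every allocation lies between the lower and upper quota.

none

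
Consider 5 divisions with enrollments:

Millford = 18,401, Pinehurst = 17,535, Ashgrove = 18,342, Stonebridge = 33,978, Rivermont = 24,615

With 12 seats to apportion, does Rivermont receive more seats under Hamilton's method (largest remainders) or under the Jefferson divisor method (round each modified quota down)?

Hamilton: Millford 2, Pinehurst 2, Ashgrove 2, Stonebridge 3, Rivermont 3.
Jefferson: Millford 2, Pinehurst 2, Ashgrove 2, Stonebridge 4, Rivermont 2.
Rivermont gets 3 under Hamilton and 2 under Jefferson.

Hamilton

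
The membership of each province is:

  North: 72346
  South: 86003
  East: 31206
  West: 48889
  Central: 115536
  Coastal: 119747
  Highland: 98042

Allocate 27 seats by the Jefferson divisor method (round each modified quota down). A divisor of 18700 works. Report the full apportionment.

North: 3, South: 4, East: 1, West: 2, Central: 6, Coastal: 6, Highland: 5

With modified divisor 18700: modified quotas North 3.869, South 4.599, East 1.669, West 2.614, Central 6.178, Coastal 6.404, Highland 5.243.
Rounding down: North 3, South 4, East 1, West 2, Central 6, Coastal 6, Highland 5 (total 27).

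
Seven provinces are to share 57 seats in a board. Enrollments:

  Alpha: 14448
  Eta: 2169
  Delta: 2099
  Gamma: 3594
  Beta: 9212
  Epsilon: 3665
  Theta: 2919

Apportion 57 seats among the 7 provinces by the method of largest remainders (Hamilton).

The standard divisor is 38106/57 ≈ 668.526.
Standard quotas: Alpha 21.6117, Eta 3.2444, Delta 3.1397, Gamma 5.3760, Beta 13.7796, Epsilon 5.4822, Theta 4.3663.
Lower quotas: Alpha 21, Eta 3, Delta 3, Gamma 5, Beta 13, Epsilon 5, Theta 4 (sum 54, leaving 3 seats).
Remainders in descending order: Beta 0.7796, Alpha 0.6117, Epsilon 0.4822, Gamma 0.3760, Theta 0.3663, Eta 0.2444, Delta 0.1397.
The surplus seats go to Beta, Alpha, Epsilon.

Alpha 22, Eta 3, Delta 3, Gamma 5, Beta 14, Epsilon 6, Theta 4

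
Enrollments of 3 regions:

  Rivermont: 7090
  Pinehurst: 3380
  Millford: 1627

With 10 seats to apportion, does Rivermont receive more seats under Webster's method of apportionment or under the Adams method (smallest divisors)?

Webster

Webster: Rivermont 6, Pinehurst 3, Millford 1.
Adams: Rivermont 5, Pinehurst 3, Millford 2.
Rivermont gets 6 under Webster and 5 under Adams.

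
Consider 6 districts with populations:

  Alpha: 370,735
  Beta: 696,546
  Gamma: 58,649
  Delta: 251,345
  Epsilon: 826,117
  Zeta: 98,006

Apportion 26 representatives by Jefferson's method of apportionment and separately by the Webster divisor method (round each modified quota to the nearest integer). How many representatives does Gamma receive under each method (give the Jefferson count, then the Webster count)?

0 and 1

Jefferson: Alpha 4, Beta 8, Gamma 0, Delta 3, Epsilon 10, Zeta 1.
Webster: Alpha 4, Beta 8, Gamma 1, Delta 3, Epsilon 9, Zeta 1.
Gamma gets 0 under Jefferson and 1 under Webster.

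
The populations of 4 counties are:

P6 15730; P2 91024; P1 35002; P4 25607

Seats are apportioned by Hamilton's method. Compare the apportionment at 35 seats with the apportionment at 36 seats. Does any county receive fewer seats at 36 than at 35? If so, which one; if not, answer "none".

At 35 seats: P6 3, P2 19, P1 7, P4 6.
At 36 seats: P6 3, P2 20, P1 8, P4 5.
P4 drops from 6 to 5.

P4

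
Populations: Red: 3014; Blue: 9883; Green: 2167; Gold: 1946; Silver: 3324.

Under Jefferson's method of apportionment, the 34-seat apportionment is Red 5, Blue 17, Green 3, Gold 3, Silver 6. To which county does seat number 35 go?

Blue

Priority for the next seat is population ÷ (current seats + 1).
Priorities: Red 502.333, Blue 549.056, Green 541.750, Gold 486.500, Silver 474.857.
Highest priority: Blue.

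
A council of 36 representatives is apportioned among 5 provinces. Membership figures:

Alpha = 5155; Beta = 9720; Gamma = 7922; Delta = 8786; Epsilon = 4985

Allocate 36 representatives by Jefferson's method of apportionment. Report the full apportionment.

Standard divisor 36568/36 ≈ 1015.778; standard quotas: Alpha 5.075, Beta 9.569, Gamma 7.799, Delta 8.650, Epsilon 4.908.
Rounding down gives 5, 9, 7, 8, 4 = 33 seats, so the divisor must be adjusted.
With modified divisor 974: modified quotas Alpha 5.293, Beta 9.979, Gamma 8.133, Delta 9.021, Epsilon 5.118.
Rounding down: Alpha 5, Beta 9, Gamma 8, Delta 9, Epsilon 5 (total 36).

Alpha: 5, Beta: 9, Gamma: 8, Delta: 9, Epsilon: 5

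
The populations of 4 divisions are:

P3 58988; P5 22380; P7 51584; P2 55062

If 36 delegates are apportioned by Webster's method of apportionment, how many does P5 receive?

Standard divisor 188014/36 ≈ 5222.611; standard quotas: P3 11.295, P5 4.285, P7 9.877, P2 10.543.
Rounding to the nearest integer gives P3 11, P5 4, P7 10, P2 11 — total 36, matching the house size, so no adjustment is needed.
P5 receives 4.

4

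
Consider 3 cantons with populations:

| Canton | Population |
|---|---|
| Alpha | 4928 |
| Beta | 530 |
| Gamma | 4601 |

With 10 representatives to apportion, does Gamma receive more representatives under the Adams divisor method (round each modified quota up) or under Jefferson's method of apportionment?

Jefferson

Adams: Alpha 5, Beta 1, Gamma 4.
Jefferson: Alpha 5, Beta 0, Gamma 5.
Gamma gets 4 under Adams and 5 under Jefferson.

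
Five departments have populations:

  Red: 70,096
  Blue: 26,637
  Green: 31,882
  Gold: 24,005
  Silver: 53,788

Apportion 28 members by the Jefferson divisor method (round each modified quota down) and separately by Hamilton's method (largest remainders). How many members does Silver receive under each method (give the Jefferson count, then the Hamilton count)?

Jefferson: Red 10, Blue 3, Green 4, Gold 3, Silver 8.
Hamilton: Red 10, Blue 4, Green 4, Gold 3, Silver 7.
Silver gets 8 under Jefferson and 7 under Hamilton.

8 and 7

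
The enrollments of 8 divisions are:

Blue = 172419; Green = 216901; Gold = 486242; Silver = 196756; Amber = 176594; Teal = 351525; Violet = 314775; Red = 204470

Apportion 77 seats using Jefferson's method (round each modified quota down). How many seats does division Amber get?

Standard divisor 2119682/77 ≈ 27528.338; standard quotas: Blue 6.263, Green 7.879, Gold 17.663, Silver 7.147, Amber 6.415, Teal 12.770, Violet 11.435, Red 7.428.
Rounding down gives 6, 7, 17, 7, 6, 12, 11, 7 = 73 seats, so the divisor must be adjusted.
With modified divisor 25900: modified quotas Blue 6.657, Green 8.375, Gold 18.774, Silver 7.597, Amber 6.818, Teal 13.572, Violet 12.153, Red 7.895.
Rounding down: Blue 6, Green 8, Gold 18, Silver 7, Amber 6, Teal 13, Violet 12, Red 7 (total 77).
Amber receives 6.

6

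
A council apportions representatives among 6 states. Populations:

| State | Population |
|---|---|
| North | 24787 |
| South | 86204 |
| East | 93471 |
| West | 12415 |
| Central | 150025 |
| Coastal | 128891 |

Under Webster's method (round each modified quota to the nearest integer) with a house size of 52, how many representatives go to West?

Standard divisor 495793/52 ≈ 9534.481; standard quotas: North 2.600, South 9.041, East 9.803, West 1.302, Central 15.735, Coastal 13.518.
Rounding to the nearest integer gives 3, 9, 10, 1, 16, 14 = 53 seats, so the divisor must be adjusted.
With modified divisor 9600: modified quotas North 2.582, South 8.980, East 9.737, West 1.293, Central 15.628, Coastal 13.426.
Rounding to the nearest integer: North 3, South 9, East 10, West 1, Central 16, Coastal 13 (total 52).
West receives 1.

1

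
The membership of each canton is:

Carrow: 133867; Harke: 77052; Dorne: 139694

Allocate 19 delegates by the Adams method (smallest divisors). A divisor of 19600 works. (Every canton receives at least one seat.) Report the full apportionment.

With modified divisor 19600: modified quotas Carrow 6.830, Harke 3.931, Dorne 7.127.
Rounding up: Carrow 7, Harke 4, Dorne 8 (total 19).

Carrow 7, Harke 4, Dorne 8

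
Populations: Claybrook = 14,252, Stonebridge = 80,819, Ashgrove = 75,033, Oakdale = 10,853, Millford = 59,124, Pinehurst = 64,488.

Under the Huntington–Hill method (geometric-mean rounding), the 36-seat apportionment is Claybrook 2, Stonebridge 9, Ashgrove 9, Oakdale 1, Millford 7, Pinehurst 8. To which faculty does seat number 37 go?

Stonebridge

Priority for the next seat is population ÷ (√(s·(s+1))).
Priorities: Claybrook 5818.355, Stonebridge 8519.071, Ashgrove 7909.173, Oakdale 7674.230, Millford 7900.777, Pinehurst 7599.984.
Highest priority: Stonebridge.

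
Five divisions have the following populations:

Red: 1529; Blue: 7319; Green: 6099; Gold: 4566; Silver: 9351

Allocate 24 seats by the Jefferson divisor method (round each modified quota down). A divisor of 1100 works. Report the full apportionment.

With modified divisor 1100: modified quotas Red 1.390, Blue 6.654, Green 5.545, Gold 4.151, Silver 8.501.
Rounding down: Red 1, Blue 6, Green 5, Gold 4, Silver 8 (total 24).

Red 1, Blue 6, Green 5, Gold 4, Silver 8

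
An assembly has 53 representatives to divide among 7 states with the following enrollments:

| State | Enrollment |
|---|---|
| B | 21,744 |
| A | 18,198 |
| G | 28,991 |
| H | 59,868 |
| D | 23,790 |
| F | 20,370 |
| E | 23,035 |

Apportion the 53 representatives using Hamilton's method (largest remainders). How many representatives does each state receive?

B=6, A=5, G=8, H=16, D=6, F=6, E=6

Standard divisor: 195996 ÷ 53 ≈ 3698.038.
Standard quotas: B 5.8799, A 4.9210, G 7.8396, H 16.1891, D 6.4331, F 5.5083, E 6.2290.
Lower quotas: B 5, A 4, G 7, H 16, D 6, F 5, E 6 (sum 49, leaving 4 seats).
Remainders in descending order: A 0.9210, B 0.8799, G 0.8396, F 0.5083, D 0.4331, E 0.2290, H 0.1891.
The surplus seats go to A, B, G, F.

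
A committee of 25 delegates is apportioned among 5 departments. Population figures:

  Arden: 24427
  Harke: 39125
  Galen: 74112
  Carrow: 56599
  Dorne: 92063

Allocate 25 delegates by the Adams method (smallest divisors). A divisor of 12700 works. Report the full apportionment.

With modified divisor 12700: modified quotas Arden 1.923, Harke 3.081, Galen 5.836, Carrow 4.457, Dorne 7.249.
Rounding up: Arden 2, Harke 4, Galen 6, Carrow 5, Dorne 8 (total 25).

Arden=2, Harke=4, Galen=6, Carrow=5, Dorne=8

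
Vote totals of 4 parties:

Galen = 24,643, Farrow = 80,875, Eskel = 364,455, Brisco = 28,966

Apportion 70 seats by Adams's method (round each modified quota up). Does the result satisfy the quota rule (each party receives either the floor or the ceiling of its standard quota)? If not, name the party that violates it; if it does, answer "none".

Standard quotas: Galen 3.457, Farrow 11.347, Eskel 51.132, Brisco 4.064.
Adams allocation: Galen 4, Farrow 12, Eskel 50, Brisco 4.
Eskel has quota 51.132 (lower 51, upper 52) but receives 50 — outside the quota interval.

Eskel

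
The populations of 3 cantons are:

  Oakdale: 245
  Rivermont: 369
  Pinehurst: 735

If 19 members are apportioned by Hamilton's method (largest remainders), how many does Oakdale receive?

The standard divisor is 1349/19 = 71.
Standard quotas: Oakdale 3.451, Rivermont 5.197, Pinehurst 10.352.
Lower quotas: Oakdale 3, Rivermont 5, Pinehurst 10 (sum 18, leaving 1 seat).
Remainders in descending order: Oakdale 0.451, Pinehurst 0.352, Rivermont 0.197.
Largest remainder: Oakdale receives the extra seat.
Oakdale receives 4.

4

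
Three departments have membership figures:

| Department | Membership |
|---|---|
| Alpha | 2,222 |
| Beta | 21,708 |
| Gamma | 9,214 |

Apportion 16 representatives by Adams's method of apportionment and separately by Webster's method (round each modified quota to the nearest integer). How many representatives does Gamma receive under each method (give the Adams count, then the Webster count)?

Adams: Alpha 1, Beta 10, Gamma 5.
Webster: Alpha 1, Beta 11, Gamma 4.
Gamma gets 5 under Adams and 4 under Webster.

5 and 4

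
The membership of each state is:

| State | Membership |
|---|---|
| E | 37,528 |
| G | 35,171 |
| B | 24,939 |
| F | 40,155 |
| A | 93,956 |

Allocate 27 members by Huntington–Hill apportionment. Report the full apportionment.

E 4, G 4, B 3, F 5, A 11

With divisor 8675: modified quotas E 4.326, G 4.054, B 2.875, F 4.629, A 10.831.
Geometric-mean thresholds: E √(4·5)=4.472, G √(4·5)=4.472, B √(2·3)=2.449, F √(4·5)=4.472, A √(10·11)=10.488.
Each quota rounded against its threshold gives E 4, G 4, B 3, F 5, A 11 (total 27).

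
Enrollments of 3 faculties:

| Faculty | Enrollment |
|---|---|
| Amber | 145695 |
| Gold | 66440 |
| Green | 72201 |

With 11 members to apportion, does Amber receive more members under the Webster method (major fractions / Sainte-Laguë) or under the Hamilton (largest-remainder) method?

Hamilton

Webster: Amber 5, Gold 3, Green 3.
Hamilton: Amber 6, Gold 2, Green 3.
Amber gets 5 under Webster and 6 under Hamilton.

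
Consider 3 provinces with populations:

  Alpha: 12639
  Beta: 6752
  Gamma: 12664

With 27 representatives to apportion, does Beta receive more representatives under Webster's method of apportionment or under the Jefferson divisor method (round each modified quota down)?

Webster

Webster: Alpha 10, Beta 6, Gamma 11.
Jefferson: Alpha 11, Beta 5, Gamma 11.
Beta gets 6 under Webster and 5 under Jefferson.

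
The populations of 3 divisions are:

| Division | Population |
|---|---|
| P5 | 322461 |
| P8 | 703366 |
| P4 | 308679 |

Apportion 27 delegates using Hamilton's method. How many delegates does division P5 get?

7

The standard divisor is 1334506/27 ≈ 49426.148.
Standard quotas: P5 6.5241, P8 14.2306, P4 6.2453.
Lower quotas: P5 6, P8 14, P4 6 (sum 26, leaving 1 seat).
Remainders in descending order: P5 0.5241, P4 0.2453, P8 0.2306.
Largest remainder: P5 receives the extra seat.
P5 receives 7.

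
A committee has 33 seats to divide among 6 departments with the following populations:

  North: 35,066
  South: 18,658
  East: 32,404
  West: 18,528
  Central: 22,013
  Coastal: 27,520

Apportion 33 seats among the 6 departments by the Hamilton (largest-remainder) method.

Standard divisor: 154189 ÷ 33 ≈ 4672.394.
Standard quotas: North 7.5049, South 3.9932, East 6.9352, West 3.9654, Central 4.7113, Coastal 5.8899.
Lower quotas: North 7, South 3, East 6, West 3, Central 4, Coastal 5 (sum 28, leaving 5 seats).
Remainders in descending order: South 0.9932, West 0.9654, East 0.9352, Coastal 0.8899, Central 0.7113, North 0.5049.
Largest remainders: South, West, East, Coastal, Central receive the extra seats.

North=7, South=4, East=7, West=4, Central=5, Coastal=6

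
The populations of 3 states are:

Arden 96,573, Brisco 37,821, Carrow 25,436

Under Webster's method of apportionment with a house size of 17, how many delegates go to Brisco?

Standard divisor 159830/17 ≈ 9401.765; standard quotas: Arden 10.272, Brisco 4.023, Carrow 2.705.
Rounding to the nearest integer gives Arden 10, Brisco 4, Carrow 3 — total 17, matching the house size, so no adjustment is needed.
Brisco receives 4.

4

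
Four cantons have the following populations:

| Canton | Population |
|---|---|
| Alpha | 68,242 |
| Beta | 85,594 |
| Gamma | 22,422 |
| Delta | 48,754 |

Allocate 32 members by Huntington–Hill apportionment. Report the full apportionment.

Alpha 10, Beta 12, Gamma 3, Delta 7

With divisor 7023: modified quotas Alpha 9.717, Beta 12.188, Gamma 3.193, Delta 6.942.
Geometric-mean thresholds: Alpha √(9·10)=9.487, Beta √(12·13)=12.490, Gamma √(3·4)=3.464, Delta √(6·7)=6.481.
Each quota rounded against its threshold gives Alpha 10, Beta 12, Gamma 3, Delta 7 (total 32).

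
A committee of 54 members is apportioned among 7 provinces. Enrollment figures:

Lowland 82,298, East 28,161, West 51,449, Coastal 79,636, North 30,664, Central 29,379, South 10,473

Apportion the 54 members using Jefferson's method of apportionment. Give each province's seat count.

Standard divisor 312060/54 ≈ 5778.889; standard quotas: Lowland 14.241, East 4.873, West 8.903, Coastal 13.781, North 5.306, Central 5.084, South 1.812.
Rounding down gives 14, 4, 8, 13, 5, 5, 1 = 50 seats, so the divisor must be adjusted.
With modified divisor 5400: modified quotas Lowland 15.240, East 5.215, West 9.528, Coastal 14.747, North 5.679, Central 5.441, South 1.939.
Rounding down: Lowland 15, East 5, West 9, Coastal 14, North 5, Central 5, South 1 (total 54).

Lowland 15; East 5; West 9; Coastal 14; North 5; Central 5; South 1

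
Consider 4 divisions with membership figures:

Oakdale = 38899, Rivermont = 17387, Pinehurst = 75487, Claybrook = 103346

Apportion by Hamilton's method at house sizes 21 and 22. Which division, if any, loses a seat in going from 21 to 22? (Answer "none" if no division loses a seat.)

At 21 seats: Oakdale 3, Rivermont 2, Pinehurst 7, Claybrook 9.
At 22 seats: Oakdale 4, Rivermont 1, Pinehurst 7, Claybrook 10.
Rivermont drops from 2 to 1.

Rivermont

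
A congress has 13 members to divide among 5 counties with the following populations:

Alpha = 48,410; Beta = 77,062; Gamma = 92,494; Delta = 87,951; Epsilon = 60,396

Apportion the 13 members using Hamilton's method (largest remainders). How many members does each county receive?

Standard divisor: 366313 ÷ 13 ≈ 28177.923.
Standard quotas: Alpha 1.7180, Beta 2.7348, Gamma 3.2825, Delta 3.1213, Epsilon 2.1434.
Lower quotas: Alpha 1, Beta 2, Gamma 3, Delta 3, Epsilon 2 (sum 11, leaving 2 seats).
Remainders in descending order: Beta 0.7348, Alpha 0.7180, Gamma 0.2825, Epsilon 0.1434, Delta 0.1213.
The surplus seats go to Beta, Alpha.

Alpha 2, Beta 3, Gamma 3, Delta 3, Epsilon 2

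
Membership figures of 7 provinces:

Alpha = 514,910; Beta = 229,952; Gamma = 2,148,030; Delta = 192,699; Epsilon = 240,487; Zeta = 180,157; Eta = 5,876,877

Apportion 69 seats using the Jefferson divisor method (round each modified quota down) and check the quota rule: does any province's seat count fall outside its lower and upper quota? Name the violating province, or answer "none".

Eta

Standard quotas: Alpha 3.786, Beta 1.691, Gamma 15.796, Delta 1.417, Epsilon 1.768, Zeta 1.325, Eta 43.216.
Jefferson allocation: Alpha 4, Beta 1, Gamma 16, Delta 1, Epsilon 1, Zeta 1, Eta 45.
Eta has quota 43.216 (lower 43, upper 44) but receives 45 — outside the quota interval.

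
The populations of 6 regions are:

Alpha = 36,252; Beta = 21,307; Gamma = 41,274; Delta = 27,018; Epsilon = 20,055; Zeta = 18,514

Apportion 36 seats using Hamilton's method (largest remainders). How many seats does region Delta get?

6

Standard divisor: 164420 ÷ 36 ≈ 4567.222.
Standard quotas: Alpha 7.9374, Beta 4.6652, Gamma 9.0370, Delta 5.9156, Epsilon 4.3911, Zeta 4.0537.
Lower quotas: Alpha 7, Beta 4, Gamma 9, Delta 5, Epsilon 4, Zeta 4 (sum 33, leaving 3 seats).
Remainders in descending order: Alpha 0.9374, Delta 0.9156, Beta 0.6652, Epsilon 0.3911, Zeta 0.0537, Gamma 0.0370.
The surplus seats go to Alpha, Delta, Beta.
Delta receives 6.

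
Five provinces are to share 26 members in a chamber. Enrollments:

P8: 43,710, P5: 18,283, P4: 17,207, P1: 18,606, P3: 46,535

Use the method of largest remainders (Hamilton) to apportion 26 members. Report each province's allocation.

Standard divisor: 144341 ÷ 26 ≈ 5551.577.
Standard quotas: P8 7.8734, P5 3.2933, P4 3.0995, P1 3.3515, P3 8.3823.
Lower quotas: P8 7, P5 3, P4 3, P1 3, P3 8 (sum 24, leaving 2 seats).
Remainders in descending order: P8 0.8734, P3 0.3823, P1 0.3515, P5 0.2933, P4 0.0995.
Largest remainders: P8, P3 receive the extra seats.

P8 8, P5 3, P4 3, P1 3, P3 9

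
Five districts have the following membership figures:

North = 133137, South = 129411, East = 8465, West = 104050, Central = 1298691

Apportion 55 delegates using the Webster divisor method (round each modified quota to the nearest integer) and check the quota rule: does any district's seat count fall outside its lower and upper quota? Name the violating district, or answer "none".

Central

Standard quotas: North 4.375, South 4.252, East 0.278, West 3.419, Central 42.675.
Webster allocation: North 4, South 4, East 0, West 3, Central 44.
Central has quota 42.675 (lower 42, upper 43) but receives 44 — outside the quota interval.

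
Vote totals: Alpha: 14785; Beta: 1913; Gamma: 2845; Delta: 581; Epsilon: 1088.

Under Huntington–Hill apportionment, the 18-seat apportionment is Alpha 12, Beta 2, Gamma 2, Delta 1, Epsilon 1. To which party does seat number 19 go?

Alpha

Priority for the next seat is population ÷ (√(s·(s+1))).
Priorities: Alpha 1183.747, Beta 780.979, Gamma 1161.466, Delta 410.829, Epsilon 769.332.
Highest priority: Alpha.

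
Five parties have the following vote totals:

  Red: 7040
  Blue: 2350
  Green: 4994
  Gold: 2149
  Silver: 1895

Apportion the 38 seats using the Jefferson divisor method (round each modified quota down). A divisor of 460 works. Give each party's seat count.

With modified divisor 460: modified quotas Red 15.304, Blue 5.109, Green 10.857, Gold 4.672, Silver 4.120.
Rounding down: Red 15, Blue 5, Green 10, Gold 4, Silver 4 (total 38).

Red 15, Blue 5, Green 10, Gold 4, Silver 4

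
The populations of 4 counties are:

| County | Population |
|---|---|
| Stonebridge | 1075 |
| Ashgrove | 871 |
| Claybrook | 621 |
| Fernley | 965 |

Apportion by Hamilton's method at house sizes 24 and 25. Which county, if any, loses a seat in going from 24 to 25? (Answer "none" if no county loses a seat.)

At 24 seats: Stonebridge 7, Ashgrove 6, Claybrook 4, Fernley 7.
At 25 seats: Stonebridge 8, Ashgrove 6, Claybrook 4, Fernley 7.
No county's allocation decreased.

none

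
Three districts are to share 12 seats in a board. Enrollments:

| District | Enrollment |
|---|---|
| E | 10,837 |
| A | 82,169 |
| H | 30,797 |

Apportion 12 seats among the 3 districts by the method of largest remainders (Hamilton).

Total 123803; standard divisor 123803/12 ≈ 10316.917.
Standard quotas: E 1.0504, A 7.9645, H 2.9851.
Lower quotas: E 1, A 7, H 2 (sum 10, leaving 2 seats).
Remainders in descending order: H 0.9851, A 0.9645, E 0.0504.
The surplus seats go to H, A.

E 1, A 8, H 3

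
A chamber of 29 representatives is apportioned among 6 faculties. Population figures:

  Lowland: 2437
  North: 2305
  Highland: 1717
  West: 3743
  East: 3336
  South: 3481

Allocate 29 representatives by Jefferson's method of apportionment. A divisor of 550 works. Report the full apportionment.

With modified divisor 550: modified quotas Lowland 4.431, North 4.191, Highland 3.122, West 6.805, East 6.065, South 6.329.
Rounding down: Lowland 4, North 4, Highland 3, West 6, East 6, South 6 (total 29).

Lowland 4; North 4; Highland 3; West 6; East 6; South 6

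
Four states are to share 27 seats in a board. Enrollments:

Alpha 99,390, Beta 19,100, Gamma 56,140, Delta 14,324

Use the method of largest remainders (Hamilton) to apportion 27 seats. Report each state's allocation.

The standard divisor is 188954/27 ≈ 6998.296.
Standard quotas: Alpha 14.2020, Beta 2.7292, Gamma 8.0220, Delta 2.0468.
Lower quotas: Alpha 14, Beta 2, Gamma 8, Delta 2 (sum 26, leaving 1 seat).
Remainders in descending order: Beta 0.7292, Alpha 0.2020, Delta 0.0468, Gamma 0.0220.
The surplus seat goes to Beta.

Alpha 14, Beta 3, Gamma 8, Delta 2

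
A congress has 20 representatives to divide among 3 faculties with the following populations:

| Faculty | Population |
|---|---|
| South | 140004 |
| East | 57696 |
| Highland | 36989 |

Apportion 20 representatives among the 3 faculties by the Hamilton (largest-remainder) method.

Total 234689; standard divisor 234689/20 ≈ 11734.45.
Standard quotas: South 11.9310, East 4.9168, Highland 3.1522.
Lower quotas: South 11, East 4, Highland 3 (sum 18, leaving 2 seats).
Remainders in descending order: South 0.9310, East 0.9168, Highland 0.1522.
Largest remainders: South, East receive the extra seats.

South 12, East 5, Highland 3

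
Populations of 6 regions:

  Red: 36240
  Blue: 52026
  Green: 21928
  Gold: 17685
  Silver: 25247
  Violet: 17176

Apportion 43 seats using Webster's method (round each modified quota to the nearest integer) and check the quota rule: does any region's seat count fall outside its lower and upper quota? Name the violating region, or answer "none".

Standard quotas: Red 9.150, Blue 13.136, Green 5.537, Gold 4.465, Silver 6.375, Violet 4.337.
Webster allocation: Red 9, Blue 13, Green 6, Gold 5, Silver 6, Violet 4.
Every allocation lies between the lower and upper quota.

none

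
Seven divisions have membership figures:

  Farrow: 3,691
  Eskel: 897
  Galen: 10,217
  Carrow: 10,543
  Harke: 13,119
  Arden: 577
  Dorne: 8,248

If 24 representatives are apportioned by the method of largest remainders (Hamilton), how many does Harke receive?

Total 47292; standard divisor 47292/24 ≈ 1970.5.
Standard quotas: Farrow 1.8731, Eskel 0.4552, Galen 5.1850, Carrow 5.3504, Harke 6.6577, Arden 0.2928, Dorne 4.1857.
Lower quotas: Farrow 1, Eskel 0, Galen 5, Carrow 5, Harke 6, Arden 0, Dorne 4 (sum 21, leaving 3 seats).
Remainders in descending order: Farrow 0.8731, Harke 0.6577, Eskel 0.4552, Carrow 0.3504, Arden 0.2928, Dorne 0.1857, Galen 0.1850.
The surplus seats go to Farrow, Harke, Eskel.
Harke receives 7.

7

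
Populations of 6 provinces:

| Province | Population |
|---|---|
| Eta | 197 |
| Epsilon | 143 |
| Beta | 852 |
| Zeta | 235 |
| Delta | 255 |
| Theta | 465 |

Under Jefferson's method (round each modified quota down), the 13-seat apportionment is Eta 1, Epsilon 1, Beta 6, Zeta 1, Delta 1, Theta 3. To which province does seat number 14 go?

Priority for the next seat is population ÷ (current seats + 1).
Priorities: Eta 98.500, Epsilon 71.500, Beta 121.714, Zeta 117.500, Delta 127.500, Theta 116.250.
Highest priority: Delta.

Delta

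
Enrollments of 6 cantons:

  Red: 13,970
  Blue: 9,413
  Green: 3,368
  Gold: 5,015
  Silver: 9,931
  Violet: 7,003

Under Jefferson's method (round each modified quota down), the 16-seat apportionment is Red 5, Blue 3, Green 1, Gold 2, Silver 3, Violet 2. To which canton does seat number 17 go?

Priority for the next seat is population ÷ (current seats + 1).
Priorities: Red 2328.333, Blue 2353.250, Green 1684.000, Gold 1671.667, Silver 2482.750, Violet 2334.333.
Highest priority: Silver.

Silver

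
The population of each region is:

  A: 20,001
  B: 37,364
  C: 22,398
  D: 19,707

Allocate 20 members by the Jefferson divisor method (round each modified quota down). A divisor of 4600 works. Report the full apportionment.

With modified divisor 4600: modified quotas A 4.348, B 8.123, C 4.869, D 4.284.
Rounding down: A 4, B 8, C 4, D 4 (total 20).

A=4, B=8, C=4, D=4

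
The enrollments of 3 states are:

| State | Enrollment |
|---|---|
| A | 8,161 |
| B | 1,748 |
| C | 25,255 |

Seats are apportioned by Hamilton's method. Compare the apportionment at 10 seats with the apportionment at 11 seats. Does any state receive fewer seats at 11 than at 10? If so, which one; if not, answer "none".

B

At 10 seats: A 2, B 1, C 7.
At 11 seats: A 3, B 0, C 8.
B drops from 1 to 0.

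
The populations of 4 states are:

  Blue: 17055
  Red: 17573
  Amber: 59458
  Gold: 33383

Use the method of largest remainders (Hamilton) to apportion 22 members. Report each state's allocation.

The standard divisor is 127469/22 ≈ 5794.045.
Standard quotas: Blue 2.9435, Red 3.0329, Amber 10.2619, Gold 5.7616.
Lower quotas: Blue 2, Red 3, Amber 10, Gold 5 (sum 20, leaving 2 seats).
Remainders in descending order: Blue 0.9435, Gold 0.7616, Amber 0.2619, Red 0.0329.
Largest remainders: Blue, Gold receive the extra seats.

Blue: 3; Red: 3; Amber: 10; Gold: 6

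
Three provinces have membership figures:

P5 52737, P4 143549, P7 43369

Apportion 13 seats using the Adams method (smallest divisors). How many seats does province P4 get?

Standard divisor 239655/13 ≈ 18435; standard quotas: P5 2.861, P4 7.787, P7 2.353.
Rounding up gives 3, 8, 3 = 14 seats, so the divisor must be adjusted.
With modified divisor 21100: modified quotas P5 2.499, P4 6.803, P7 2.055.
Rounding up: P5 3, P4 7, P7 3 (total 13).
P4 receives 7.

7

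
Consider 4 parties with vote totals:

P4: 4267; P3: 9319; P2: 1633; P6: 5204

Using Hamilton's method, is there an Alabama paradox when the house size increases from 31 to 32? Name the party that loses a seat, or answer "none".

P2

At 31 seats: P4 6, P3 14, P2 3, P6 8.
At 32 seats: P4 7, P3 15, P2 2, P6 8.
P2 drops from 3 to 2.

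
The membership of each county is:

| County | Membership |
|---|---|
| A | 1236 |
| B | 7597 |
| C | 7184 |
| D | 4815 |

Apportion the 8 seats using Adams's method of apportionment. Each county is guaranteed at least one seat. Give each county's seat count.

Standard divisor 20832/8 ≈ 2604; standard quotas: A 0.475, B 2.917, C 2.759, D 1.849.
Rounding up gives 1, 3, 3, 2 = 9 seats, so the divisor must be adjusted.
With modified divisor 3700: modified quotas A 0.334, B 2.053, C 1.942, D 1.301.
Rounding up: A 1, B 3, C 2, D 2 (total 8).

A: 1, B: 3, C: 2, D: 2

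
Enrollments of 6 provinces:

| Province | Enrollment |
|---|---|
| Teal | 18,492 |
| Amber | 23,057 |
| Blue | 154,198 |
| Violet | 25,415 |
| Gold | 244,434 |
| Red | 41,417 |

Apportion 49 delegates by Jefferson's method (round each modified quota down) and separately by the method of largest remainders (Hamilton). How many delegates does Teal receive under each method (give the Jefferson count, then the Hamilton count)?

1 and 2

Jefferson: Teal 1, Amber 2, Blue 15, Violet 2, Gold 25, Red 4.
Hamilton: Teal 2, Amber 2, Blue 15, Violet 2, Gold 24, Red 4.
Teal gets 1 under Jefferson and 2 under Hamilton.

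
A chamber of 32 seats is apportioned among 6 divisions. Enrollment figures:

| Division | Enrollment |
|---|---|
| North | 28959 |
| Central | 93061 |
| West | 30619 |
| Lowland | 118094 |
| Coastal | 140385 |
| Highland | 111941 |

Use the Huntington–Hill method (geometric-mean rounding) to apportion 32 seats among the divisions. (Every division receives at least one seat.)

North: 2; Central: 6; West: 2; Lowland: 7; Coastal: 8; Highland: 7

With divisor 16768: modified quotas North 1.727, Central 5.550, West 1.826, Lowland 7.043, Coastal 8.372, Highland 6.676.
Geometric-mean thresholds: North √(1·2)=1.414, Central √(5·6)=5.477, West √(1·2)=1.414, Lowland √(7·8)=7.483, Coastal √(8·9)=8.485, Highland √(6·7)=6.481.
Each quota rounded against its threshold gives North 2, Central 6, West 2, Lowland 7, Coastal 8, Highland 7 (total 32).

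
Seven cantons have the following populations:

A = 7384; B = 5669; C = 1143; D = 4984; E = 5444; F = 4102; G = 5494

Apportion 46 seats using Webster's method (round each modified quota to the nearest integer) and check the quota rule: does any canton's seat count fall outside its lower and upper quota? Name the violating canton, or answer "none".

Standard quotas: A 9.926, B 7.621, C 1.536, D 6.700, E 7.318, F 5.514, G 7.385.
Webster allocation: A 10, B 8, C 2, D 7, E 7, F 5, G 7.
Every allocation lies between the lower and upper quota.

none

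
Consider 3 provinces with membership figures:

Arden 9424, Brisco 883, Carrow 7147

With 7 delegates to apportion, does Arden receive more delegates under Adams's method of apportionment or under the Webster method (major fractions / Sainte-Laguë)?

Webster

Adams: Arden 3, Brisco 1, Carrow 3.
Webster: Arden 4, Brisco 0, Carrow 3.
Arden gets 3 under Adams and 4 under Webster.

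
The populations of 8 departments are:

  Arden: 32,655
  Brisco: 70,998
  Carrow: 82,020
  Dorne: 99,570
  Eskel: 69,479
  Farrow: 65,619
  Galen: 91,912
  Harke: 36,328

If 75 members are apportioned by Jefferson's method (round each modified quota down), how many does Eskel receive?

Standard divisor 548581/75 ≈ 7314.413; standard quotas: Arden 4.464, Brisco 9.707, Carrow 11.213, Dorne 13.613, Eskel 9.499, Farrow 8.971, Galen 12.566, Harke 4.967.
Rounding down gives 4, 9, 11, 13, 9, 8, 12, 4 = 70 seats, so the divisor must be adjusted.
With modified divisor 7000: modified quotas Arden 4.665, Brisco 10.143, Carrow 11.717, Dorne 14.224, Eskel 9.926, Farrow 9.374, Galen 13.130, Harke 5.190.
Rounding down: Arden 4, Brisco 10, Carrow 11, Dorne 14, Eskel 9, Farrow 9, Galen 13, Harke 5 (total 75).
Eskel receives 9.

9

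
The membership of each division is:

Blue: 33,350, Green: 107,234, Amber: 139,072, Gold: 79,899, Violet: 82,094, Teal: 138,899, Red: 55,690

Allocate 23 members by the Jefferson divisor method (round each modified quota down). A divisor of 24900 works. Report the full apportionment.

Blue: 1; Green: 4; Amber: 5; Gold: 3; Violet: 3; Teal: 5; Red: 2

With modified divisor 24900: modified quotas Blue 1.339, Green 4.307, Amber 5.585, Gold 3.209, Violet 3.297, Teal 5.578, Red 2.237.
Rounding down: Blue 1, Green 4, Amber 5, Gold 3, Violet 3, Teal 5, Red 2 (total 23).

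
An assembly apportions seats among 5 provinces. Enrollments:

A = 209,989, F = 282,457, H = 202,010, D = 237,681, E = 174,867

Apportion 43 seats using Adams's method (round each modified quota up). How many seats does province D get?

Standard divisor 1107004/43 ≈ 25744.279; standard quotas: A 8.157, F 10.972, H 7.847, D 9.232, E 6.792.
Rounding up gives 9, 11, 8, 10, 7 = 45 seats, so the divisor must be adjusted.
With modified divisor 27300: modified quotas A 7.692, F 10.346, H 7.400, D 8.706, E 6.405.
Rounding up: A 8, F 11, H 8, D 9, E 7 (total 43).
D receives 9.

9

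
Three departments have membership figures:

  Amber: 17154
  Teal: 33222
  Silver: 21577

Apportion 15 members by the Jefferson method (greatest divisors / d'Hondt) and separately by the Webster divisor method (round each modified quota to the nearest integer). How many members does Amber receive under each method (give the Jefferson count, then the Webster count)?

3 and 4

Jefferson: Amber 3, Teal 7, Silver 5.
Webster: Amber 4, Teal 7, Silver 4.
Amber gets 3 under Jefferson and 4 under Webster.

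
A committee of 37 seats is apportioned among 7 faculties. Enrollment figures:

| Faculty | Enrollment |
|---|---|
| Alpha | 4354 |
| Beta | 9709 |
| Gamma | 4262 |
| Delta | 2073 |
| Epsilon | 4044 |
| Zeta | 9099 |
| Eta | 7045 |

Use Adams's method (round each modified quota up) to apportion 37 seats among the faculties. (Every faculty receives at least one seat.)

Standard divisor 40586/37 ≈ 1096.919; standard quotas: Alpha 3.969, Beta 8.851, Gamma 3.885, Delta 1.890, Epsilon 3.687, Zeta 8.295, Eta 6.423.
Rounding up gives 4, 9, 4, 2, 4, 9, 7 = 39 seats, so the divisor must be adjusted.
With modified divisor 1200: modified quotas Alpha 3.628, Beta 8.091, Gamma 3.552, Delta 1.728, Epsilon 3.370, Zeta 7.582, Eta 5.871.
Rounding up: Alpha 4, Beta 9, Gamma 4, Delta 2, Epsilon 4, Zeta 8, Eta 6 (total 37).

Alpha 4, Beta 9, Gamma 4, Delta 2, Epsilon 4, Zeta 8, Eta 6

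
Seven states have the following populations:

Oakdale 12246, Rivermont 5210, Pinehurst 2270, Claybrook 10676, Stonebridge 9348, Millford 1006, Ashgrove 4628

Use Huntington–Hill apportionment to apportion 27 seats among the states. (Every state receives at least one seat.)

With divisor 1677: modified quotas Oakdale 7.302, Rivermont 3.107, Pinehurst 1.354, Claybrook 6.366, Stonebridge 5.574, Millford 0.600, Ashgrove 2.760.
Geometric-mean thresholds: Oakdale √(7·8)=7.483, Rivermont √(3·4)=3.464, Pinehurst √(1·2)=1.414, Claybrook √(6·7)=6.481, Stonebridge √(5·6)=5.477, Millford (min 1), Ashgrove √(2·3)=2.449.
Each quota rounded against its threshold gives Oakdale 7, Rivermont 3, Pinehurst 1, Claybrook 6, Stonebridge 6, Millford 1, Ashgrove 3 (total 27).

Oakdale=7; Rivermont=3; Pinehurst=1; Claybrook=6; Stonebridge=6; Millford=1; Ashgrove=3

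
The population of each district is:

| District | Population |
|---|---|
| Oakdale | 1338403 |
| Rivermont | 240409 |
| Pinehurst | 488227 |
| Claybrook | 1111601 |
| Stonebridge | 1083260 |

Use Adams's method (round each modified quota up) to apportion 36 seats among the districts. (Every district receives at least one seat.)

Standard divisor 4261900/36 ≈ 118386.111; standard quotas: Oakdale 11.305, Rivermont 2.031, Pinehurst 4.124, Claybrook 9.390, Stonebridge 9.150.
Rounding up gives 12, 3, 5, 10, 10 = 40 seats, so the divisor must be adjusted.
With modified divisor 122800: modified quotas Oakdale 10.899, Rivermont 1.958, Pinehurst 3.976, Claybrook 9.052, Stonebridge 8.821.
Rounding up: Oakdale 11, Rivermont 2, Pinehurst 4, Claybrook 10, Stonebridge 9 (total 36).

Oakdale 11; Rivermont 2; Pinehurst 4; Claybrook 10; Stonebridge 9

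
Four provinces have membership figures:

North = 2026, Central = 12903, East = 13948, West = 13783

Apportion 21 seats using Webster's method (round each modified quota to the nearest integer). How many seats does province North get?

Standard divisor 42660/21 ≈ 2031.429; standard quotas: North 0.997, Central 6.352, East 6.866, West 6.785.
Rounding to the nearest integer gives North 1, Central 6, East 7, West 7 — total 21, matching the house size, so no adjustment is needed.
North receives 1.

1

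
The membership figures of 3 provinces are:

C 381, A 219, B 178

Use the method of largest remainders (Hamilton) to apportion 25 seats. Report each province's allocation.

C 12, A 7, B 6

The standard divisor is 778/25 ≈ 31.12.
Standard quotas: C 12.243, A 7.037, B 5.720.
Lower quotas: C 12, A 7, B 5 (sum 24, leaving 1 seat).
Remainders in descending order: B 0.720, C 0.243, A 0.037.
Largest remainder: B receives the extra seat.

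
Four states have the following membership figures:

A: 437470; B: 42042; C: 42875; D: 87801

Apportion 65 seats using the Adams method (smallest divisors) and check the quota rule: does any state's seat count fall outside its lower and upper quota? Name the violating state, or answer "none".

A

Standard quotas: A 46.601, B 4.479, C 4.567, D 9.353.
Adams allocation: A 45, B 5, C 5, D 10.
A has quota 46.601 (lower 46, upper 47) but receives 45 — outside the quota interval.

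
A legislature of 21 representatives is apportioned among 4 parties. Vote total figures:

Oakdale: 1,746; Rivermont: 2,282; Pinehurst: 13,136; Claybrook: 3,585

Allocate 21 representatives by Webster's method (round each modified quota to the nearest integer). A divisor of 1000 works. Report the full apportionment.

Oakdale: 2, Rivermont: 2, Pinehurst: 13, Claybrook: 4

With modified divisor 1000: modified quotas Oakdale 1.746, Rivermont 2.282, Pinehurst 13.136, Claybrook 3.585.
Rounding to the nearest integer: Oakdale 2, Rivermont 2, Pinehurst 13, Claybrook 4 (total 21).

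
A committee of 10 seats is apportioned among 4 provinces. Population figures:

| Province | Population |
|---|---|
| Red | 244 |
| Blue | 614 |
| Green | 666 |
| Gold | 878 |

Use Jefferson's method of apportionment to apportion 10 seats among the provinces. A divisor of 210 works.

Red=1, Blue=2, Green=3, Gold=4

With modified divisor 210: modified quotas Red 1.162, Blue 2.924, Green 3.171, Gold 4.181.
Rounding down: Red 1, Blue 2, Green 3, Gold 4 (total 10).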